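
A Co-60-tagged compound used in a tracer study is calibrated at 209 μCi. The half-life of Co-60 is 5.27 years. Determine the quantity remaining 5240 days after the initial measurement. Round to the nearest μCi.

32 μCi

Convert the elapsed time: 5240 days = 14.3562 years.
Number of half-lives: n = 14.3562/5.27 ≈ 2.7241.
Remaining = 209 × (1/2)^2.7241 = 209 × 0.15134 ≈ 31.63 μCi.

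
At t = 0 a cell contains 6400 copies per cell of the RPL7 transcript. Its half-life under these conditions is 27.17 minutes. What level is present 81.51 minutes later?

800 copies per cell

Elapsed time is 3 half-lives (81.51/27.17).
Each half-life halves the amount: 6400 × (1/2)^3 = 6400/8 = 800 copies per cell.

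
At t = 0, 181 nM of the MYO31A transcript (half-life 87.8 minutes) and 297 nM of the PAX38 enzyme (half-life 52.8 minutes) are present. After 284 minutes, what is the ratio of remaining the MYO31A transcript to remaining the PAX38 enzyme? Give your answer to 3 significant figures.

MYO31A transcript: 181 × (1/2)^(284/87.8) = 181 × (1/2)^3.2346 ≈ 19.229 nM.
PAX38 enzyme: 297 × (1/2)^(284/52.8) = 297 × (1/2)^5.3788 ≈ 7.1381 nM.
Ratio ≈ 19.229 / 7.1381 ≈ 2.6939.

2.69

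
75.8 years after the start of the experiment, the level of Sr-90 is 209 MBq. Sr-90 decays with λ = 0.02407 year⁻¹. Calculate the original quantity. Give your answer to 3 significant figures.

t½ = ln 2 / λ = 0.69315 / 0.02407 ≈ 28.797 years.
Number of half-lives elapsed: n = 75.8/28.797 ≈ 2.6322.
A₀ = A × 2^n = 209 × 2^2.6322 = 209 × 6.1997 ≈ 1295.7 MBq.

1300 MBq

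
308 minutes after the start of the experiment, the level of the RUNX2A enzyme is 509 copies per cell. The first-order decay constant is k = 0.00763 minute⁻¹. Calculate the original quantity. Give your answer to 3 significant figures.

t½ = ln 2 / k = 0.69315 / 0.00763 ≈ 90.845 minutes.
Number of half-lives elapsed: n = 308/90.845 ≈ 3.3904.
A₀ = A × 2^n = 509 × 2^3.3904 = 509 × 10.486 ≈ 5337.4 copies per cell.

5340 copies per cell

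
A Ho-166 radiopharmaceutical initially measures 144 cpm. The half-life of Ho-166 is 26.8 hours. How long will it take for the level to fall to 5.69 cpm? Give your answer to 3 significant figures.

Fraction remaining = 5.69/144 ≈ 0.039514.
n = log₂(144/5.69) = ln(25.308)/ln 2 ≈ 4.6615 half-lives.
t = n × t½ = 4.6615 × 26.8 ≈ 124.93 hours.

125 hours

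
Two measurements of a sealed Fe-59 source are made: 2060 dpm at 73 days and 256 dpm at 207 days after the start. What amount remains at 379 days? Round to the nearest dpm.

Over Δt = 207 − 73 = 134 days, the level fell by a factor of 2060/256 ≈ 8.0469.
n = log₂(8.0469) ≈ 3.0084 half-lives, so t½ = 134/3.0084 ≈ 44.542 days.
From t = 207 to t = 379: 256 × (1/2)^((379−207)/44.542) ≈ 17.611 dpm.

18 dpm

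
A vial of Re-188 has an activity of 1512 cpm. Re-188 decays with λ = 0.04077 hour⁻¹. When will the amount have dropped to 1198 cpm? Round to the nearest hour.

t½ = ln 2 / λ = 0.69315 / 0.04077 ≈ 17.001 hours.
Fraction remaining = 1198/1512 ≈ 0.79233.
n = log₂(1512/1198) = ln(1.2621)/ln 2 ≈ 0.33583 half-lives.
t = n × t½ = 0.33583 × 17.001 ≈ 5.7096 hours.

6 hours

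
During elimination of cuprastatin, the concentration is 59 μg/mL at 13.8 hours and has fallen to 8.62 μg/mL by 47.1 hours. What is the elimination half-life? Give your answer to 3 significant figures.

Over Δt = 47.1 − 13.8 = 33.3 hours, the level fell by a factor of 59/8.62 ≈ 6.8445.
n = log₂(6.8445) ≈ 2.775 half-lives, so t½ = 33.3/2.775 ≈ 12 hours.

12.0 hours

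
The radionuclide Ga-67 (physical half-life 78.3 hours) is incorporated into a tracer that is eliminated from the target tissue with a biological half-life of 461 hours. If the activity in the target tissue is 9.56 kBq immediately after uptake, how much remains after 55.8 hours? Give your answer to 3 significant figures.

5.36 kBq

1/t_eff = 1/t_phys + 1/t_biol = 1/78.3 + 1/461 = 0.014941 per hour.
t_eff = 78.3 × 461 / (78.3 + 461) ≈ 66.932 hours.
Remaining = 9.56 × (1/2)^(55.8/66.932) = 9.56 × (1/2)^0.83368 ≈ 5.3641 kBq.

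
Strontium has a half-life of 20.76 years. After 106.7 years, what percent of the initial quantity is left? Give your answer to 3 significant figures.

2.84%

n = 106.7/20.76 ≈ 5.1397 half-lives.
Fraction remaining = (1/2)^5.1397 ≈ 0.028366, i.e. 2.8366%.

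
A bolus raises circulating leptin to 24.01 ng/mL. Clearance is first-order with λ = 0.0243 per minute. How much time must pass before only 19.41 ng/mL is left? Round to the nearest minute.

t½ = ln 2 / λ = 0.69315 / 0.0243 ≈ 28.525 minutes.
Fraction remaining = 19.41/24.01 ≈ 0.80841.
n = log₂(24.01/19.41) = ln(1.237)/ln 2 ≈ 0.30684 half-lives.
t = n × t½ = 0.30684 × 28.525 ≈ 8.7523 minutes.

9 minutes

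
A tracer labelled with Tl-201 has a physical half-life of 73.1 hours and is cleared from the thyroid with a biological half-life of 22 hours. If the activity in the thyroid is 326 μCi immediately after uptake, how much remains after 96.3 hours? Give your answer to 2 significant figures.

6.3 μCi

1/t_eff = 1/t_phys + 1/t_biol = 1/73.1 + 1/22 = 0.059134 per hour.
t_eff = 73.1 × 22 / (73.1 + 22) ≈ 16.911 hours.
Remaining = 326 × (1/2)^(96.3/16.911) = 326 × (1/2)^5.6946 ≈ 6.2945 μCi.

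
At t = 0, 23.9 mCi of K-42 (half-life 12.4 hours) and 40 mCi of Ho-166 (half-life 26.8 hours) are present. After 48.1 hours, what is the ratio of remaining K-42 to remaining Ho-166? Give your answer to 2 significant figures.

K-42: 23.9 × (1/2)^(48.1/12.4) = 23.9 × (1/2)^3.879 ≈ 1.6244 mCi.
Ho-166: 40 × (1/2)^(48.1/26.8) = 40 × (1/2)^1.7948 ≈ 11.529 mCi.
Ratio ≈ 1.6244 / 11.529 ≈ 0.1409.

0.14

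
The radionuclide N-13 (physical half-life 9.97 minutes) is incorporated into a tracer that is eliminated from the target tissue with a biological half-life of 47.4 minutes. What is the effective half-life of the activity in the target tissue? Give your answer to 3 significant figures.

1/t_eff = 1/t_phys + 1/t_biol = 1/9.97 + 1/47.4 = 0.1214 per minute.
t_eff = 9.97 × 47.4 / (9.97 + 47.4) ≈ 8.2374 minutes.

8.24 minutes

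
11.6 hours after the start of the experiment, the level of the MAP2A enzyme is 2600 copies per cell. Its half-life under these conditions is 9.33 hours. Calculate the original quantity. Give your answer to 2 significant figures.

6200 copies per cell

Number of half-lives elapsed: n = 11.6/9.33 ≈ 1.2433.
A₀ = A × 2^n = 2600 × 2^1.2433 = 2600 × 2.3674 ≈ 6155.2 copies per cell.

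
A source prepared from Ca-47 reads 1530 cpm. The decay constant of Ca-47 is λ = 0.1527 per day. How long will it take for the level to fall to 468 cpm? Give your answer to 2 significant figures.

7.8 days

t½ = ln 2 / λ = 0.69315 / 0.1527 ≈ 4.5393 days.
Fraction remaining = 468/1530 ≈ 0.30588.
n = log₂(1530/468) = ln(3.2692)/ln 2 ≈ 1.709 half-lives.
t = n × t½ = 1.709 × 4.5393 ≈ 7.7574 days.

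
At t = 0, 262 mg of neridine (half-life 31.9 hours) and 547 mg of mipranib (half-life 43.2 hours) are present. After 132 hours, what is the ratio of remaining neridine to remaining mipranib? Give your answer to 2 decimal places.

neridine: 262 × (1/2)^(132/31.9) = 262 × (1/2)^4.1379 ≈ 14.882 mg.
mipranib: 547 × (1/2)^(132/43.2) = 547 × (1/2)^3.0556 ≈ 65.792 mg.
Ratio ≈ 14.882 / 65.792 ≈ 0.2262.

0.23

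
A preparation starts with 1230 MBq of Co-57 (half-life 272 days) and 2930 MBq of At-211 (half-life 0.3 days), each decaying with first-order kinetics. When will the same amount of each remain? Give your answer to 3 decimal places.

0.376 days

Set 1230·(1/2)^(t/272) = 2930·(1/2)^(t/0.3).
Taking log₂: log₂(1230/2930) = t·(1/272 − 1/0.3).
log₂(0.4198) = -1.2522; 1/272 − 1/0.3 = -3.3297.
t = -1.2522 / -3.3297 ≈ 0.37609 days.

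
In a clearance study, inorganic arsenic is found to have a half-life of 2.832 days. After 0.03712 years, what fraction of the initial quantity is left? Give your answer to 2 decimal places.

0.03712 years = 13.5488 days.
n = 13.5488/2.832 ≈ 4.7842 half-lives.
Fraction remaining = (1/2)^4.7842 ≈ 0.036293.

0.04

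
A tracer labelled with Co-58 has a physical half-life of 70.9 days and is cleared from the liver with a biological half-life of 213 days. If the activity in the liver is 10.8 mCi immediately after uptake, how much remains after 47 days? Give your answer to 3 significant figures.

5.85 mCi

1/t_eff = 1/t_phys + 1/t_biol = 1/70.9 + 1/213 = 0.018799 per day.
t_eff = 70.9 × 213 / (70.9 + 213) ≈ 53.194 days.
Remaining = 10.8 × (1/2)^(47/53.194) = 10.8 × (1/2)^0.88356 ≈ 5.8539 mCi.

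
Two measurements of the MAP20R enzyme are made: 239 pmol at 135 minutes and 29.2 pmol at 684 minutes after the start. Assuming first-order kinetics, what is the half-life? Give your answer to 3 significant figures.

181 minutes

Over Δt = 684 − 135 = 549 minutes, the level fell by a factor of 239/29.2 ≈ 8.1849.
n = log₂(8.1849) ≈ 3.033 half-lives, so t½ = 549/3.033 ≈ 181.01 minutes.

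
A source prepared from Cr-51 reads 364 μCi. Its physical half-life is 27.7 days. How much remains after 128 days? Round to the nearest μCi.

15 μCi

Number of half-lives: n = 128/27.7 ≈ 4.6209.
Remaining = 364 × (1/2)^4.6209 = 364 × 0.04064 ≈ 14.793 μCi.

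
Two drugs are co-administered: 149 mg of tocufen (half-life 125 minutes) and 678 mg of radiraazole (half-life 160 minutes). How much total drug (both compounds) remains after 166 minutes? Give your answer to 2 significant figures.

tocufen: 149 × (1/2)^(166/125) = 149 × (1/2)^1.328 ≈ 59.35 mg.
radiraazole: 678 × (1/2)^(166/160) = 678 × (1/2)^1.0375 ≈ 330.3 mg.
Total = 59.35 + 330.3 ≈ 389.65 mg.

390 mg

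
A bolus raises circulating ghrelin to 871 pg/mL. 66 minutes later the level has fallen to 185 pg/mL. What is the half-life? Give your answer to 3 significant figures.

A/A₀ = 185/871 ≈ 0.2124.
n = log₂(4.7081) ≈ 2.2351 half-lives elapsed in 66 minutes.
t½ = 66/2.2351 ≈ 29.528 minutes.

29.5 minutes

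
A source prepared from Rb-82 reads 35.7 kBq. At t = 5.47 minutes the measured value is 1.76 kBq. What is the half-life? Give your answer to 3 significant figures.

A/A₀ = 1.76/35.7 ≈ 0.0493.
n = log₂(20.284) ≈ 4.3423 half-lives elapsed in 5.47 minutes.
t½ = 5.47/4.3423 ≈ 1.2597 minutes.

1.26 minutes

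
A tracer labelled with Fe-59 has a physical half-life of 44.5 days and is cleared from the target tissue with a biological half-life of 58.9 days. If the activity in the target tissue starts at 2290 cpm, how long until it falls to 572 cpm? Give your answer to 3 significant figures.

50.7 days

1/t_eff = 1/t_phys + 1/t_biol = 1/44.5 + 1/58.9 = 0.03945 per day.
t_eff = 44.5 × 58.9 / (44.5 + 58.9) ≈ 25.349 days.
n = log₂(2290/572) ≈ 2.0013; t = 2.0013 × 25.349 ≈ 50.729 days.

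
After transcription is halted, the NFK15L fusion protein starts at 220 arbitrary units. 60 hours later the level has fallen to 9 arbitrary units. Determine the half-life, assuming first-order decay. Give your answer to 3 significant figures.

13.0 hours

A/A₀ = 9/220 ≈ 0.040909.
n = log₂(24.444) ≈ 4.6114 half-lives elapsed in 60 hours.
t½ = 60/4.6114 ≈ 13.011 hours.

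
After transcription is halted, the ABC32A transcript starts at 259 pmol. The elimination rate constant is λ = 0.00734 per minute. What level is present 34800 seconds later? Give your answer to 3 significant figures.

t½ = ln 2 / λ = 0.69315 / 0.00734 ≈ 94.434 minutes.
Convert the elapsed time: 34800 seconds = 580 minutes.
Number of half-lives: n = 580/94.434 ≈ 6.1418.
Remaining = 259 × (1/2)^6.1418 = 259 × 0.014162 ≈ 3.6679 pmol.

3.67 pmol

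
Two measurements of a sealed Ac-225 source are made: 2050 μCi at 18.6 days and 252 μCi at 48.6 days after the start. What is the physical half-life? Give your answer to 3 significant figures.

Over Δt = 48.6 − 18.6 = 30 days, the level fell by a factor of 2050/252 ≈ 8.1349.
n = log₂(8.1349) ≈ 3.0241 half-lives, so t½ = 30/3.0241 ≈ 9.9202 days.

9.92 days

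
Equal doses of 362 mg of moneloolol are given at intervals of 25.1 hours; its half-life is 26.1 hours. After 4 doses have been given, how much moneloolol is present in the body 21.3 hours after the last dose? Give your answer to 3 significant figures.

The 4 doses were given 96.6, 71.5, 46.4, 21.3 hours ago.
Total = 362·(1/2)^(96.6/26.1) + 362·(1/2)^(71.5/26.1) + 362·(1/2)^(46.4/26.1) + 362·(1/2)^(21.3/26.1)
      = 27.832 + 54.206 + 105.57 + 205.61 ≈ 393.22 mg.

393 mg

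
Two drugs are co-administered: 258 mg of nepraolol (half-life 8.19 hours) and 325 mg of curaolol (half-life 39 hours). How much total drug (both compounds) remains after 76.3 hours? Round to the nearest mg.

84 mg

nepraolol: 258 × (1/2)^(76.3/8.19) = 258 × (1/2)^9.3162 ≈ 0.40472 mg.
curaolol: 325 × (1/2)^(76.3/39) = 325 × (1/2)^1.9564 ≈ 83.742 mg.
Total = 0.40472 + 83.742 ≈ 84.147 mg.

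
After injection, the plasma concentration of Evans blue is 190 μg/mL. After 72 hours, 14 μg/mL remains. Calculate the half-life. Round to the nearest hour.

A/A₀ = 14/190 ≈ 0.073684.
n = log₂(13.571) ≈ 3.7625 half-lives elapsed in 72 hours.
t½ = 72/3.7625 ≈ 19.136 hours.

19 hours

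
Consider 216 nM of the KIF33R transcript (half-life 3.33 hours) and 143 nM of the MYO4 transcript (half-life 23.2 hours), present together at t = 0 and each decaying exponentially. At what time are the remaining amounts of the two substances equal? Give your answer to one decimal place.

Set 216·(1/2)^(t/3.33) = 143·(1/2)^(t/23.2).
Taking log₂: log₂(216/143) = t·(1/3.33 − 1/23.2).
log₂(1.5105) = 0.59502; 1/3.33 − 1/23.2 = 0.2572.
t = 0.59502 / 0.2572 ≈ 2.3135 hours.

2.3 hours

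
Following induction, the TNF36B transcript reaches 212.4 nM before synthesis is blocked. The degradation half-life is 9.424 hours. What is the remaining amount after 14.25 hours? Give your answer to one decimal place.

74.5 nM

Number of half-lives: n = 14.25/9.424 ≈ 1.5121.
Remaining = 212.4 × (1/2)^1.5121 = 212.4 × 0.3506 ≈ 74.468 nM.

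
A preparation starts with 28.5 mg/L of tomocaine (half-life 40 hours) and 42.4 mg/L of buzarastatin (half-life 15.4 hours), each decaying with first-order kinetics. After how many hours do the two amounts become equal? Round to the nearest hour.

14 hours

Set 28.5·(1/2)^(t/40) = 42.4·(1/2)^(t/15.4).
Taking log₂: log₂(28.5/42.4) = t·(1/40 − 1/15.4).
log₂(0.67217) = -0.5731; 1/40 − 1/15.4 = -0.039935.
t = -0.5731 / -0.039935 ≈ 14.351 hours.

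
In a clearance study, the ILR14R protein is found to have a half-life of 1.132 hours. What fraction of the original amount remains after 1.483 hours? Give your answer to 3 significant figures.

0.403

n = 1.483/1.132 ≈ 1.3101 half-lives.
Fraction remaining = (1/2)^1.3101 ≈ 0.4033.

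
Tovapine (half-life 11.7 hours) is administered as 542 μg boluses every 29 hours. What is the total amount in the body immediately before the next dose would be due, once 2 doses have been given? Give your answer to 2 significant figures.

The 2 doses were given 58, 29 hours ago.
Total = 542·(1/2)^(58/11.7) + 542·(1/2)^(29/11.7)
      = 17.447 + 97.243 ≈ 114.69 μg.

110 μg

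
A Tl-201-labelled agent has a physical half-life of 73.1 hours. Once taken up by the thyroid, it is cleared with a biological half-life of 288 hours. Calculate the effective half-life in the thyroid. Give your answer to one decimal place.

58.3 hours

1/t_eff = 1/t_phys + 1/t_biol = 1/73.1 + 1/288 = 0.017152 per hour.
t_eff = 73.1 × 288 / (73.1 + 288) ≈ 58.302 hours.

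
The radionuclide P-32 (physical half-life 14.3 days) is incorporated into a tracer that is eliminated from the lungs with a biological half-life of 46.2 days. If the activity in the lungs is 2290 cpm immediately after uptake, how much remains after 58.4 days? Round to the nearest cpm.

56 cpm

1/t_eff = 1/t_phys + 1/t_biol = 1/14.3 + 1/46.2 = 0.091575 per day.
t_eff = 14.3 × 46.2 / (14.3 + 46.2) ≈ 10.92 days.
Remaining = 2290 × (1/2)^(58.4/10.92) = 2290 × (1/2)^5.348 ≈ 56.225 cpm.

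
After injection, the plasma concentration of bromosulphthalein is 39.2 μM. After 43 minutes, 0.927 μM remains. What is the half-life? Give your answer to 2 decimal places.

7.96 minutes

A/A₀ = 0.927/39.2 ≈ 0.023648.
n = log₂(42.287) ≈ 5.4021 half-lives elapsed in 43 minutes.
t½ = 43/5.4021 ≈ 7.9598 minutes.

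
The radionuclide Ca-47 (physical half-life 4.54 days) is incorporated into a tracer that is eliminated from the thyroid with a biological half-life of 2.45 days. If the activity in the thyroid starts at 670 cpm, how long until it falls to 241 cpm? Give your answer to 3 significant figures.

2.35 days

1/t_eff = 1/t_phys + 1/t_biol = 1/4.54 + 1/2.45 = 0.62843 per day.
t_eff = 4.54 × 2.45 / (4.54 + 2.45) ≈ 1.5913 days.
n = log₂(670/241) ≈ 1.4751; t = 1.4751 × 1.5913 ≈ 2.3473 days.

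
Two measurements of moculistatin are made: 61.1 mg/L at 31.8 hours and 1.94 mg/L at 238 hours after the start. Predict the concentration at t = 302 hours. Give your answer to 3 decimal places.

Over Δt = 238 − 31.8 = 206.2 hours, the level fell by a factor of 61.1/1.94 ≈ 31.495.
n = log₂(31.495) ≈ 4.977 half-lives, so t½ = 206.2/4.977 ≈ 41.43 hours.
From t = 238 to t = 302: 1.94 × (1/2)^((302−238)/41.43) ≈ 0.66494 mg/L.

0.665 mg/L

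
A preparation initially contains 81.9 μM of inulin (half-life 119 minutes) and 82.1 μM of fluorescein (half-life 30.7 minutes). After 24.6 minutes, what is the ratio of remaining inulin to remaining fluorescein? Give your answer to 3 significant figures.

inulin: 81.9 × (1/2)^(24.6/119) = 81.9 × (1/2)^0.20672 ≈ 70.967 μM.
fluorescein: 82.1 × (1/2)^(24.6/30.7) = 82.1 × (1/2)^0.8013 ≈ 47.112 μM.
Ratio ≈ 70.967 / 47.112 ≈ 1.5064.

1.51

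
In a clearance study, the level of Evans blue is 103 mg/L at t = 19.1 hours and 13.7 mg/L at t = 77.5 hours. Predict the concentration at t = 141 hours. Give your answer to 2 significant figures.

1.5 mg/L

Over Δt = 77.5 − 19.1 = 58.4 hours, the level fell by a factor of 103/13.7 ≈ 7.5182.
n = log₂(7.5182) ≈ 2.9104 half-lives, so t½ = 58.4/2.9104 ≈ 20.066 hours.
From t = 77.5 to t = 141: 13.7 × (1/2)^((141−77.5)/20.066) ≈ 1.5279 mg/L.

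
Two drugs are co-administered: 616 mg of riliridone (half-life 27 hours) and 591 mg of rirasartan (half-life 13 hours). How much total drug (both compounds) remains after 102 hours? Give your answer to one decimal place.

47.5 mg

riliridone: 616 × (1/2)^(102/27) = 616 × (1/2)^3.7778 ≈ 44.911 mg.
rirasartan: 591 × (1/2)^(102/13) = 591 × (1/2)^7.8462 ≈ 2.5684 mg.
Total = 44.911 + 2.5684 ≈ 47.48 mg.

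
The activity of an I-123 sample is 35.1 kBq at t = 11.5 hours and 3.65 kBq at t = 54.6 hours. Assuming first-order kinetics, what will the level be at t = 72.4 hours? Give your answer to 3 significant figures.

Over Δt = 54.6 − 11.5 = 43.1 hours, the level fell by a factor of 35.1/3.65 ≈ 9.6164.
n = log₂(9.6164) ≈ 3.2655 half-lives, so t½ = 43.1/3.2655 ≈ 13.199 hours.
From t = 54.6 to t = 72.4: 3.65 × (1/2)^((72.4−54.6)/13.199) ≈ 1.4332 kBq.

1.43 kBq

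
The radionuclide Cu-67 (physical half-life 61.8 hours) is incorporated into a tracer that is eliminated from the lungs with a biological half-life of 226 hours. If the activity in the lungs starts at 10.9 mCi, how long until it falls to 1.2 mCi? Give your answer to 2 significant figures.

1/t_eff = 1/t_phys + 1/t_biol = 1/61.8 + 1/226 = 0.020606 per hour.
t_eff = 61.8 × 226 / (61.8 + 226) ≈ 48.53 hours.
n = log₂(10.9/1.2) ≈ 3.1832; t = 3.1832 × 48.53 ≈ 154.48 hours.

150 hours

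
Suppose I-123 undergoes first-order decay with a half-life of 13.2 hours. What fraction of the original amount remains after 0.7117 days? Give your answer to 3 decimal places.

0.7117 days = 17.0808 hours.
n = 17.0808/13.2 ≈ 1.294 half-lives.
Fraction remaining = (1/2)^1.294 ≈ 0.40782.

0.408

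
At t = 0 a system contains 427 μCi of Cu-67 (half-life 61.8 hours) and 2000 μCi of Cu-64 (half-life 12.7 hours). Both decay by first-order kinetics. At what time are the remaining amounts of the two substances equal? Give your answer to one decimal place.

35.6 hours

Set 427·(1/2)^(t/61.8) = 2000·(1/2)^(t/12.7).
Taking log₂: log₂(427/2000) = t·(1/61.8 − 1/12.7).
log₂(0.2135) = -2.2277; 1/61.8 − 1/12.7 = -0.062559.
t = -2.2277 / -0.062559 ≈ 35.609 hours.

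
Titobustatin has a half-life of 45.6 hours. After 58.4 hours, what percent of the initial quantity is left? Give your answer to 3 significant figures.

n = 58.4/45.6 ≈ 1.2807 half-lives.
Fraction remaining = (1/2)^1.2807 ≈ 0.4116, i.e. 41.16%.

41.2%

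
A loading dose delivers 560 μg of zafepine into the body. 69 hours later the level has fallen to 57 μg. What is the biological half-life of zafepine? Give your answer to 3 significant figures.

20.9 hours

A/A₀ = 57/560 ≈ 0.10179.
n = log₂(9.8246) ≈ 3.2964 half-lives elapsed in 69 hours.
t½ = 69/3.2964 ≈ 20.932 hours.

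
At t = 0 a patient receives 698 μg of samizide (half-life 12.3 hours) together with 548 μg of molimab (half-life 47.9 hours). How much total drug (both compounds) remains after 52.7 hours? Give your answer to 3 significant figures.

291 μg

samizide: 698 × (1/2)^(52.7/12.3) = 698 × (1/2)^4.2846 ≈ 35.816 μg.
molimab: 548 × (1/2)^(52.7/47.9) = 548 × (1/2)^1.1002 ≈ 255.61 μg.
Total = 35.816 + 255.61 ≈ 291.43 μg.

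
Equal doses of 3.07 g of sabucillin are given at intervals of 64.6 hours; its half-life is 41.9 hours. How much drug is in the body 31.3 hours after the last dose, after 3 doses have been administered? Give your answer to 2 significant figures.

2.7 g

The 3 doses were given 160.5, 95.9, 31.3 hours ago.
Total = 3.07·(1/2)^(160.5/41.9) + 3.07·(1/2)^(95.9/41.9) + 3.07·(1/2)^(31.3/41.9)
      = 0.21579 + 0.62827 + 1.8292 ≈ 2.6733 g.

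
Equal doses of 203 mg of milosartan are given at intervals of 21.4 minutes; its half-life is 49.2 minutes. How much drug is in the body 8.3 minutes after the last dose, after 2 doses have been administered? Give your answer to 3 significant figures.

The 2 doses were given 29.7, 8.3 minutes ago.
Total = 203·(1/2)^(29.7/49.2) + 203·(1/2)^(8.3/49.2)
      = 133.59 + 180.6 ≈ 314.19 mg.

314 mg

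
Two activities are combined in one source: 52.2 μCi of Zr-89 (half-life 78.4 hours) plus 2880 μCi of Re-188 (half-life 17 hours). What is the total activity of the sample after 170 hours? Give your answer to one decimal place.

Zr-89: 52.2 × (1/2)^(170/78.4) = 52.2 × (1/2)^2.1684 ≈ 11.613 μCi.
Re-188: 2880 × (1/2)^(170/17) = 2880 × (1/2)^10 ≈ 2.8125 μCi.
Total = 11.613 + 2.8125 ≈ 14.425 μCi.

14.4 μCi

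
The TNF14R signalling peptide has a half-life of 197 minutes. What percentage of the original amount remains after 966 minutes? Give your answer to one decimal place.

3.3%

n = 966/197 ≈ 4.9036 half-lives.
Fraction remaining = (1/2)^4.9036 ≈ 0.033411, i.e. 3.3411%.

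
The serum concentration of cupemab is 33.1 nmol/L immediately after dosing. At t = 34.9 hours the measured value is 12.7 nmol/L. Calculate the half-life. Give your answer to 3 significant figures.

A/A₀ = 12.7/33.1 ≈ 0.38369.
n = log₂(2.6063) ≈ 1.382 half-lives elapsed in 34.9 hours.
t½ = 34.9/1.382 ≈ 25.253 hours.

25.3 hours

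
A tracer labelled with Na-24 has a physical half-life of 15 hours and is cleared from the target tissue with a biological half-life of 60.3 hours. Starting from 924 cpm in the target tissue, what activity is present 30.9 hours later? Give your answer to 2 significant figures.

160 cpm

1/t_eff = 1/t_phys + 1/t_biol = 1/15 + 1/60.3 = 0.08325 per hour.
t_eff = 15 × 60.3 / (15 + 60.3) ≈ 12.012 hours.
Remaining = 924 × (1/2)^(30.9/12.012) = 924 × (1/2)^2.5724 ≈ 155.34 cpm.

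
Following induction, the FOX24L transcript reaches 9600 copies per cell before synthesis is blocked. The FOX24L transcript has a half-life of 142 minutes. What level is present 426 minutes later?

Elapsed time is 3 half-lives (426/142).
Each half-life halves the amount: 9600 × (1/2)^3 = 9600/8 = 1200 copies per cell.

1200 copies per cell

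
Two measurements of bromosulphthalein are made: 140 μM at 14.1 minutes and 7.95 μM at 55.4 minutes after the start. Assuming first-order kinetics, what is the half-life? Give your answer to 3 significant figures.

Over Δt = 55.4 − 14.1 = 41.3 minutes, the level fell by a factor of 140/7.95 ≈ 17.61.
n = log₂(17.61) ≈ 4.1383 half-lives, so t½ = 41.3/4.1383 ≈ 9.9799 minutes.

9.98 minutes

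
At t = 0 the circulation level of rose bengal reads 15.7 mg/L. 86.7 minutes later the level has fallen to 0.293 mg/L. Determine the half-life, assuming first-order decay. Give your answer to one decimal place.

A/A₀ = 0.293/15.7 ≈ 0.018662.
n = log₂(53.584) ≈ 5.7437 half-lives elapsed in 86.7 minutes.
t½ = 86.7/5.7437 ≈ 15.095 minutes.

15.1 minutes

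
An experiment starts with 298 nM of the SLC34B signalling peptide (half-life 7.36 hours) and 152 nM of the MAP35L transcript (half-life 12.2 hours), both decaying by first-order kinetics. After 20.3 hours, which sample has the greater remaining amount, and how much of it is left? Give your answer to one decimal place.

MAP35L transcript, 48.0 nM

SLC34B signalling peptide: 298 × (1/2)^2.7582 ≈ 44.048 nM.
MAP35L transcript: 152 × (1/2)^1.6639 ≈ 47.968 nM.
MAP35L transcript has more remaining, at ≈ 47.968 nM.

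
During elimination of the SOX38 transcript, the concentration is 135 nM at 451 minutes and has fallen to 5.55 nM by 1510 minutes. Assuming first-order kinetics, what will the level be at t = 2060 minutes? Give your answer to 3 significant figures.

1.06 nM

Over Δt = 1510 − 451 = 1059 minutes, the level fell by a factor of 135/5.55 ≈ 24.324.
n = log₂(24.324) ≈ 4.6043 half-lives, so t½ = 1059/4.6043 ≈ 230 minutes.
From t = 1510 to t = 2060: 5.55 × (1/2)^((2060−1510)/230) ≈ 1.0579 nM.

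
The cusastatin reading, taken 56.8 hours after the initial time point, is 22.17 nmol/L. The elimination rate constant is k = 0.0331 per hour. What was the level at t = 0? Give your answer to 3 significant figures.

145 nmol/L

t½ = ln 2 / k = 0.69315 / 0.0331 ≈ 20.941 hours.
Number of half-lives elapsed: n = 56.8/20.941 ≈ 2.7124.
A₀ = A × 2^n = 22.17 × 2^2.7124 = 22.17 × 6.554 ≈ 145.3 nmol/L.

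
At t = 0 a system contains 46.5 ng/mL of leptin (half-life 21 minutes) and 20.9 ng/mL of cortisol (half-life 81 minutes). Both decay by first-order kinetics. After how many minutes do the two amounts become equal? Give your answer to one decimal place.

Set 46.5·(1/2)^(t/21) = 20.9·(1/2)^(t/81).
Taking log₂: log₂(46.5/20.9) = t·(1/21 − 1/81).
log₂(2.2249) = 1.1537; 1/21 − 1/81 = 0.035273.
t = 1.1537 / 0.035273 ≈ 32.708 minutes.

32.7 minutes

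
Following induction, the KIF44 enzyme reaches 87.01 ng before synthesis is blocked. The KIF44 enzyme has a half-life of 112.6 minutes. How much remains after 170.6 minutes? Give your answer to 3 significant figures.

30.4 ng

Number of half-lives: n = 170.6/112.6 ≈ 1.5151.
Remaining = 87.01 × (1/2)^1.5151 = 87.01 × 0.34987 ≈ 30.442 ng.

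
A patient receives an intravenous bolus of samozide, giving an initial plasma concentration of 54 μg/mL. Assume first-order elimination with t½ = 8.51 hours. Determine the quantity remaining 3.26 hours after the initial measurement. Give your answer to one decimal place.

41.4 μg/mL

Number of half-lives: n = 3.26/8.51 ≈ 0.38308.
Remaining = 54 × (1/2)^0.38308 = 54 × 0.7668 ≈ 41.407 μg/mL.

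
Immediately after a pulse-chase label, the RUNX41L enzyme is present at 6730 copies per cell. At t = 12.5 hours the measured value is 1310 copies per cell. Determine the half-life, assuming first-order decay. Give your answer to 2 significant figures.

5.3 hours

A/A₀ = 1310/6730 ≈ 0.19465.
n = log₂(5.1374) ≈ 2.361 half-lives elapsed in 12.5 hours.
t½ = 12.5/2.361 ≈ 5.2943 hours.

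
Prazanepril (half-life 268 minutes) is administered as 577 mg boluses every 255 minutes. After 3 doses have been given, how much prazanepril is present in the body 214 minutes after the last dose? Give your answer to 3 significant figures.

The 3 doses were given 724, 469, 214 minutes ago.
Total = 577·(1/2)^(724/268) + 577·(1/2)^(469/268) + 577·(1/2)^(214/268)
      = 88.704 + 171.54 + 331.74 ≈ 591.99 mg.

592 mg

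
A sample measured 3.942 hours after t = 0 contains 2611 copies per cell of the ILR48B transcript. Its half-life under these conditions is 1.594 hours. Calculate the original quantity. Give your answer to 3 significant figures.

14500 copies per cell

Number of half-lives elapsed: n = 3.942/1.594 ≈ 2.473.
A₀ = A × 2^n = 2611 × 2^2.473 = 2611 × 5.5521 ≈ 14496 copies per cell.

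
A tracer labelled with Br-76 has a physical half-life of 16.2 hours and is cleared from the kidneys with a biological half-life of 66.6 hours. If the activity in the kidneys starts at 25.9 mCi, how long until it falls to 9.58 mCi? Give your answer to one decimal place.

18.7 hours

1/t_eff = 1/t_phys + 1/t_biol = 1/16.2 + 1/66.6 = 0.076743 per hour.
t_eff = 16.2 × 66.6 / (16.2 + 66.6) ≈ 13.03 hours.
n = log₂(25.9/9.58) ≈ 1.4349; t = 1.4349 × 13.03 ≈ 18.697 hours.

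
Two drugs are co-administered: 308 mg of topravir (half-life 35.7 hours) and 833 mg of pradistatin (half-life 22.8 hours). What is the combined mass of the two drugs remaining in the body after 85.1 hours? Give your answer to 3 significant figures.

topravir: 308 × (1/2)^(85.1/35.7) = 308 × (1/2)^2.3838 ≈ 59.016 mg.
pradistatin: 833 × (1/2)^(85.1/22.8) = 833 × (1/2)^3.7325 ≈ 62.671 mg.
Total = 59.016 + 62.671 ≈ 121.69 mg.

122 mg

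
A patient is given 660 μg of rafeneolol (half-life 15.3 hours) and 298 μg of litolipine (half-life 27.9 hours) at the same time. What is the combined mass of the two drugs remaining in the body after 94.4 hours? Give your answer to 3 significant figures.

rafeneolol: 660 × (1/2)^(94.4/15.3) = 660 × (1/2)^6.1699 ≈ 9.1666 μg.
litolipine: 298 × (1/2)^(94.4/27.9) = 298 × (1/2)^3.3835 ≈ 28.555 μg.
Total = 9.1666 + 28.555 ≈ 37.721 μg.

37.7 μg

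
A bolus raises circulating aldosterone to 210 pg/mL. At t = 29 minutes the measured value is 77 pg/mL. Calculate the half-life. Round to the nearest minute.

A/A₀ = 77/210 ≈ 0.36667.
n = log₂(2.7273) ≈ 1.4475 half-lives elapsed in 29 minutes.
t½ = 29/1.4475 ≈ 20.035 minutes.

20 minutes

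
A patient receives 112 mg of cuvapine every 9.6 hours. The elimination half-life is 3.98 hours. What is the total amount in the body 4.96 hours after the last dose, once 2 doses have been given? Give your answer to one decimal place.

The 2 doses were given 14.56, 4.96 hours ago.
Total = 112·(1/2)^(14.56/3.98) + 112·(1/2)^(4.96/3.98)
      = 8.8708 + 47.213 ≈ 56.084 mg.

56.1 mg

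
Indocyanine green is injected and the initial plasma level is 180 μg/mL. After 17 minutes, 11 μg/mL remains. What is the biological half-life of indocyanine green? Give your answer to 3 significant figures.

A/A₀ = 11/180 ≈ 0.061111.
n = log₂(16.364) ≈ 4.0324 half-lives elapsed in 17 minutes.
t½ = 17/4.0324 ≈ 4.2158 minutes.

4.22 minutes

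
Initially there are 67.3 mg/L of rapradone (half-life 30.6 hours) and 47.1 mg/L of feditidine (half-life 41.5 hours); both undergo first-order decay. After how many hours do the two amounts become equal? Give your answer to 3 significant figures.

60.0 hours

Set 67.3·(1/2)^(t/30.6) = 47.1·(1/2)^(t/41.5).
Taking log₂: log₂(67.3/47.1) = t·(1/30.6 − 1/41.5).
log₂(1.4289) = 0.51488; 1/30.6 − 1/41.5 = 0.0085834.
t = 0.51488 / 0.0085834 ≈ 59.986 hours.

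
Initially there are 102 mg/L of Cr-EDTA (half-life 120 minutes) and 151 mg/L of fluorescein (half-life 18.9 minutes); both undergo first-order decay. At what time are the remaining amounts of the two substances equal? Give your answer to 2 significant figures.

Set 102·(1/2)^(t/120) = 151·(1/2)^(t/18.9).
Taking log₂: log₂(102/151) = t·(1/120 − 1/18.9).
log₂(0.6755) = -0.56598; 1/120 − 1/18.9 = -0.044577.
t = -0.56598 / -0.044577 ≈ 12.697 minutes.

13 minutes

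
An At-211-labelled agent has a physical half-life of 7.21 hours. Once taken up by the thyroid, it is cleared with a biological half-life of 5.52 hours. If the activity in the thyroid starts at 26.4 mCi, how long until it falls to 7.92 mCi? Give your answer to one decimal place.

5.4 hours

1/t_eff = 1/t_phys + 1/t_biol = 1/7.21 + 1/5.52 = 0.31986 per hour.
t_eff = 7.21 × 5.52 / (7.21 + 5.52) ≈ 3.1264 hours.
n = log₂(26.4/7.92) ≈ 1.737; t = 1.737 × 3.1264 ≈ 5.4305 hours.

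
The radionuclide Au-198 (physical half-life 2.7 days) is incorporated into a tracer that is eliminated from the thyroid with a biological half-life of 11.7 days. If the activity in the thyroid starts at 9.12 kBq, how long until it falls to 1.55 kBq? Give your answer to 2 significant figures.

5.6 days

1/t_eff = 1/t_phys + 1/t_biol = 1/2.7 + 1/11.7 = 0.45584 per day.
t_eff = 2.7 × 11.7 / (2.7 + 11.7) ≈ 2.1938 days.
n = log₂(9.12/1.55) ≈ 2.5568; t = 2.5568 × 2.1938 ≈ 5.6089 days.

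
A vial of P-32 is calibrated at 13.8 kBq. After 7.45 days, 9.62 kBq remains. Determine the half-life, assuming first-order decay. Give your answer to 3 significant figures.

14.3 days

A/A₀ = 9.62/13.8 ≈ 0.6971.
n = log₂(1.4345) ≈ 0.52056 half-lives elapsed in 7.45 days.
t½ = 7.45/0.52056 ≈ 14.312 days.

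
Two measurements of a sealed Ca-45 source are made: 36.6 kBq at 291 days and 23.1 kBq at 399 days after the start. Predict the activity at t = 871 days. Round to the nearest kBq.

3 kBq

Over Δt = 399 − 291 = 108 days, the level fell by a factor of 36.6/23.1 ≈ 1.5844.
n = log₂(1.5844) ≈ 0.66395 half-lives, so t½ = 108/0.66395 ≈ 162.66 days.
From t = 399 to t = 871: 23.1 × (1/2)^((871−399)/162.66) ≈ 3.0911 kBq.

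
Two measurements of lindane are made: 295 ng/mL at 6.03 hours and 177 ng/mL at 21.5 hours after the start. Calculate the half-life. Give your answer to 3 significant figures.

Over Δt = 21.5 − 6.03 = 15.47 hours, the level fell by a factor of 295/177 ≈ 1.6667.
n = log₂(1.6667) ≈ 0.73697 half-lives, so t½ = 15.47/0.73697 ≈ 20.991 hours.

21.0 hours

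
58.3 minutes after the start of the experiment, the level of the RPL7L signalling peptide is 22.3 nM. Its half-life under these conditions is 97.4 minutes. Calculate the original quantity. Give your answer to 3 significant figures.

33.8 nM

Number of half-lives elapsed: n = 58.3/97.4 ≈ 0.59856.
A₀ = A × 2^n = 22.3 × 2^0.59856 = 22.3 × 1.5142 ≈ 33.767 nM.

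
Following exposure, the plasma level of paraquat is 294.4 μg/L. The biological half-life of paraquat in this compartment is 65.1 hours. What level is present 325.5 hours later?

9.2 μg/L

Elapsed time is 5 half-lives (325.5/65.1).
Each half-life halves the amount: 294.4 × (1/2)^5 = 294.4/32 = 9.2 μg/L.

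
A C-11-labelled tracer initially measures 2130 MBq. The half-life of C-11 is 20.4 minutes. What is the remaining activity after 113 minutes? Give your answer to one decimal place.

Number of half-lives: n = 113/20.4 ≈ 5.5392.
Remaining = 2130 × (1/2)^5.5392 = 2130 × 0.021505 ≈ 45.805 MBq.

45.8 MBq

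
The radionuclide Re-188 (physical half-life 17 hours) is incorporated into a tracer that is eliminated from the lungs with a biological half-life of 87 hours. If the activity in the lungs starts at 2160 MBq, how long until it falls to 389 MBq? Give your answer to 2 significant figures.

1/t_eff = 1/t_phys + 1/t_biol = 1/17 + 1/87 = 0.070318 per hour.
t_eff = 17 × 87 / (17 + 87) ≈ 14.221 hours.
n = log₂(2160/389) ≈ 2.4732; t = 2.4732 × 14.221 ≈ 35.172 hours.

35 hours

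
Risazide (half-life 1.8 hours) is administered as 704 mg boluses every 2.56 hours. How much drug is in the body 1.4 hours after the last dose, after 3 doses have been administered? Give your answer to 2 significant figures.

620 mg

The 3 doses were given 6.52, 3.96, 1.4 hours ago.
Total = 704·(1/2)^(6.52/1.8) + 704·(1/2)^(3.96/1.8) + 704·(1/2)^(1.4/1.8)
      = 57.171 + 153.22 + 410.62 ≈ 621.01 mg.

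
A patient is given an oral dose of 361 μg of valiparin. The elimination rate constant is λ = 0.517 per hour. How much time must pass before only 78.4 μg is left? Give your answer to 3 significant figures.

2.95 hours

t½ = ln 2 / λ = 0.69315 / 0.517 ≈ 1.3407 hours.
Fraction remaining = 78.4/361 ≈ 0.21717.
n = log₂(361/78.4) = ln(4.6046)/ln 2 ≈ 2.2031 half-lives.
t = n × t½ = 2.2031 × 1.3407 ≈ 2.9537 hours.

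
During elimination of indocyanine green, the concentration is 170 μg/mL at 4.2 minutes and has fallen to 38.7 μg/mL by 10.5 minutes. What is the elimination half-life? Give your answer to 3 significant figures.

2.95 minutes

Over Δt = 10.5 − 4.2 = 6.3 minutes, the level fell by a factor of 170/38.7 ≈ 4.3928.
n = log₂(4.3928) ≈ 2.1351 half-lives, so t½ = 6.3/2.1351 ≈ 2.9506 minutes.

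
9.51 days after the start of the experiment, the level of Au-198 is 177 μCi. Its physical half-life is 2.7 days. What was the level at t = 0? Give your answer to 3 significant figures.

2030 μCi

Number of half-lives elapsed: n = 9.51/2.7 ≈ 3.5222.
A₀ = A × 2^n = 177 × 2^3.5222 = 177 × 11.489 ≈ 2033.6 μCi.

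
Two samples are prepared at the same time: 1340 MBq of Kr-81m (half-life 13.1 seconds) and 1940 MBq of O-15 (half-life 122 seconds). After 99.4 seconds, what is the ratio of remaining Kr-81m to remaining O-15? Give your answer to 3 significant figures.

Kr-81m: 1340 × (1/2)^(99.4/13.1) = 1340 × (1/2)^7.5878 ≈ 6.9655 MBq.
O-15: 1940 × (1/2)^(99.4/122) = 1940 × (1/2)^0.81475 ≈ 1102.9 MBq.
Ratio ≈ 6.9655 / 1102.9 ≈ 0.0063156.

0.00632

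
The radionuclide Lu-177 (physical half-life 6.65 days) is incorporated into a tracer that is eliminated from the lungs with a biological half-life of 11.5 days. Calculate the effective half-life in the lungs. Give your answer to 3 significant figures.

1/t_eff = 1/t_phys + 1/t_biol = 1/6.65 + 1/11.5 = 0.23733 per day.
t_eff = 6.65 × 11.5 / (6.65 + 11.5) ≈ 4.2135 days.

4.21 days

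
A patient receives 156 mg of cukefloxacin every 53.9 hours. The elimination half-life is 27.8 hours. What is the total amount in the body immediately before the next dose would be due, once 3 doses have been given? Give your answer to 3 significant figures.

The 3 doses were given 161.7, 107.8, 53.9 hours ago.
Total = 156·(1/2)^(161.7/27.8) + 156·(1/2)^(107.8/27.8) + 156·(1/2)^(53.9/27.8)
      = 2.768 + 10.613 + 40.689 ≈ 54.069 mg.

54.1 mg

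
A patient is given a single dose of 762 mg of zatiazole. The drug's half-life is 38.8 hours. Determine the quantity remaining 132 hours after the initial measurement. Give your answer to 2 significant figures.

Number of half-lives: n = 132/38.8 ≈ 3.4021.
Remaining = 762 × (1/2)^3.4021 = 762 × 0.094597 ≈ 72.083 mg.

72 mg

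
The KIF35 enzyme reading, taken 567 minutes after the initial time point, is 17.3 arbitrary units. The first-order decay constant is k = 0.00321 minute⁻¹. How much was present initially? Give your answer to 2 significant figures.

110 arbitrary units

t½ = ln 2 / k = 0.69315 / 0.00321 ≈ 215.93 minutes.
Number of half-lives elapsed: n = 567/215.93 ≈ 2.6258.
A₀ = A × 2^n = 17.3 × 2^2.6258 = 17.3 × 6.1723 ≈ 106.78 arbitrary units.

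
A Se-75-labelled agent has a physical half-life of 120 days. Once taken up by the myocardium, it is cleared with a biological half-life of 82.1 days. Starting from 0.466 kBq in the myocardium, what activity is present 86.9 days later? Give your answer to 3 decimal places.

1/t_eff = 1/t_phys + 1/t_biol = 1/120 + 1/82.1 = 0.020514 per day.
t_eff = 120 × 82.1 / (120 + 82.1) ≈ 48.748 days.
Remaining = 0.466 × (1/2)^(86.9/48.748) = 0.466 × (1/2)^1.7826 ≈ 0.13544 kBq.

0.135 kBq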